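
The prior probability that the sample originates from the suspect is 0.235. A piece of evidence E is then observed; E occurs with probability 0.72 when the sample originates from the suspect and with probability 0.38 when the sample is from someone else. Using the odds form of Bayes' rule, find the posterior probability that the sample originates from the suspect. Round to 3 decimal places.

Prior odds = 0.235/(1−0.235) = 0.30719.
Likelihood ratio for E = 0.72/0.38 = 1.8947.
Posterior odds = prior odds × LR = 0.58204.
Posterior probability = odds/(1+odds) = 0.58204/1.5820 = 0.368.

Posterior probability ≈ 0.368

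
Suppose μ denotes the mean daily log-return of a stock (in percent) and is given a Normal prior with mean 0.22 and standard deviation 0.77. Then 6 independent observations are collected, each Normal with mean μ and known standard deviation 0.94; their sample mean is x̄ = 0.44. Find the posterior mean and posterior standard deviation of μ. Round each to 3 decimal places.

Prior precision 1/τ₀² = 1/0.77² = 1.68663; data precision n/σ² = 6/0.94² = 6.79040.
Posterior precision = 1.68663 + 6.79040 = 8.47703, giving posterior SD = 1/√8.47703 = 0.343.
Posterior mean = (1.68663·0.22 + 6.79040·0.44) / 8.47703 = 0.396.

Posterior mean ≈ 0.396; posterior SD ≈ 0.343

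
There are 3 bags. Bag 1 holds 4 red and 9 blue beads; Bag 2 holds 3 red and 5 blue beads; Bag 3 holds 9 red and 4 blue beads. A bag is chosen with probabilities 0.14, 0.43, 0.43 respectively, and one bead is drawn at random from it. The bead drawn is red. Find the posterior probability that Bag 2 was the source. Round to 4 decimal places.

P(red|Bag 1) = 0.3077; P(red|Bag 2) = 0.375; P(red|Bag 3) = 0.6923.
Prior × likelihood for each source: 0.14·0.3077=0.04308, 0.43·0.375=0.1613, 0.43·0.6923=0.2977. Summing gives P(red) = 0.50202.
P(Bag 2 | red) = 0.1613 / 0.50202 = 0.3212.

Posterior probability ≈ 0.3212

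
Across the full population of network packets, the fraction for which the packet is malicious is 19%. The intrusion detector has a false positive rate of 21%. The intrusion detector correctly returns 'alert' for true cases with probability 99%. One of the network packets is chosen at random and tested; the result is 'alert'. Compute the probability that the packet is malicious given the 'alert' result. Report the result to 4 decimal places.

P(H | E) ≈ 0.5251

Let H be the event that the packet is malicious. P(H) = 0.19, so P(¬H) = 0.81. With E the 'alert' result, P(E|H) = 0.99 and P(E|¬H) = 0.21.
P(E) = 0.99·0.19 + 0.21·0.81 = 0.18810 + 0.17010 = 0.35820.
By Bayes' theorem, P(H|E) = 0.18810 / 0.35820 = 0.5251.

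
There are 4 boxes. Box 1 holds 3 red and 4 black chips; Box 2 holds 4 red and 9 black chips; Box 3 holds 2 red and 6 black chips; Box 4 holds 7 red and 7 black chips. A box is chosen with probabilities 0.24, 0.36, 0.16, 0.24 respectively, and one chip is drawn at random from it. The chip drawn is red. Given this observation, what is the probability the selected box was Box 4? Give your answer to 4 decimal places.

Tabulate prior·likelihood by source: [1] prior 0.24, lik 0.4286, product 0.1029; [2] prior 0.36, lik 0.3077, product 0.1108; [3] prior 0.16, lik 0.25, product 0.04000; [4] prior 0.24, lik 0.5, product 0.1200.
Normalizing constant = 0.37363; the posterior for Box 4 is its product over the sum, 0.1200/0.37363 = 0.3212.

Posterior probability ≈ 0.3212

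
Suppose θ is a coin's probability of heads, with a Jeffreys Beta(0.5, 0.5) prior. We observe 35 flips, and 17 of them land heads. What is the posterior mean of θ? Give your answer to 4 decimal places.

Observing 17 successes and 18 failures updates Beta(0.5, 0.5) by adding the success and failure counts to the two shape parameters: α = 0.5+17 = 17.5, β = 0.5+18 = 18.5.
E[θ | data] = 17.5/(17.5+18.5) = 0.4861.

Posterior mean ≈ 0.4861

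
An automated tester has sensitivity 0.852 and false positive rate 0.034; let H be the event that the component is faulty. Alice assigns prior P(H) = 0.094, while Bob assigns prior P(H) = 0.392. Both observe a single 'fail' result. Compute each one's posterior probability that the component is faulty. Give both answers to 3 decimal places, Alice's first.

Alice: 0.722; Bob: 0.942

P('+'|H) = 0.852, P('+'|¬H) = 0.034.
Alice: numerator 0.852·0.094 = 0.080088; evidence = 0.080088+0.034·0.906 = 0.11089; posterior = 0.722.
Bob: numerator 0.852·0.392 = 0.33398; evidence = 0.33398+0.034·0.608 = 0.35466; posterior = 0.942.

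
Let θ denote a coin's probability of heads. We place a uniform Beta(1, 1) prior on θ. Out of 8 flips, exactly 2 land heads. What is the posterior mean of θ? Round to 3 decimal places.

Posterior mean ≈ 0.300

The binomial likelihood is conjugate to the Beta prior: with 2 successes and 6 failures, the posterior is Beta(1+2, 1+6) = Beta(3, 7).
E[θ | data] = 3/(3+7) = 0.300.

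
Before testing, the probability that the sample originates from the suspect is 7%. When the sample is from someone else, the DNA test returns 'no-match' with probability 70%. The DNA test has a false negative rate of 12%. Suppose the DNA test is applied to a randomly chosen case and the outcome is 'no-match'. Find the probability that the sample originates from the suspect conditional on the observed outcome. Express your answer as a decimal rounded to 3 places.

Write H for 'the sample originates from the suspect'. Prior odds H:¬H = 0.07/0.93 = 0.075269. For the 'no-match' outcome, the likelihood ratio is 0.12/0.7 = 0.17143.
Posterior odds = 0.075269 × 0.17143 = 0.012903, so P(H|E) = 0.012903/(1+0.012903) = 0.013.

P(H | E) ≈ 0.013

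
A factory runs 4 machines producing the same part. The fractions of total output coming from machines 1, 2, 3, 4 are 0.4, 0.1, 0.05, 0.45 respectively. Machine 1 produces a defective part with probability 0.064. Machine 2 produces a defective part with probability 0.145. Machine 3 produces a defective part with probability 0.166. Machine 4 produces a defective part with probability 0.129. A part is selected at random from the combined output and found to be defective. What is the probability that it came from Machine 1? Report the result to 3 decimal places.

Posterior probability ≈ 0.240

P(defective|M1) = 0.064; P(defective|M2) = 0.145; P(defective|M3) = 0.166; P(defective|M4) = 0.129.
Prior × likelihood for each source: 0.4·0.064=0.02560, 0.1·0.145=0.01450, 0.05·0.166=0.008300, 0.45·0.129=0.05805. Summing gives P(defective) = 0.10645.
P(Machine 1 | defective) = 0.02560 / 0.10645 = 0.240.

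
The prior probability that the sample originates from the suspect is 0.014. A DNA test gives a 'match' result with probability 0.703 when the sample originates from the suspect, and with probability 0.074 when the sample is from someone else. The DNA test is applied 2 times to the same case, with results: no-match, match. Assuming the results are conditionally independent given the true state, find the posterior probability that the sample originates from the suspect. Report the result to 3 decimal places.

Let H be the event that the sample originates from the suspect; start with P(H) = 0.014. P('match'|H) = 0.703, P('match'|¬H) = 0.074.
Update on result 1 ('no-match'): P(H) ← 0.297·0.0140 / (0.297·0.0140 + 0.926·0.9860) = 0.0041580/0.91719 = 0.0045.
Update on result 2 ('match'): P(H) ← 0.703·0.0045 / (0.703·0.0045 + 0.074·0.9955) = 0.0031870/0.076852 = 0.0415.

Posterior P(H) ≈ 0.041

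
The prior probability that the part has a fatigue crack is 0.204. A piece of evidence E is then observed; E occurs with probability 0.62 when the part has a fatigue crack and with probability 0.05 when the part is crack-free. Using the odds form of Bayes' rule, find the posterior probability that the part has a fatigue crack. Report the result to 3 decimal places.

Prior odds = 0.204/(1−0.204) = 0.25628.
Likelihood ratio for E = 0.62/0.05 = 12.400.
Posterior odds = prior odds × LR = 3.1779.
Posterior probability = odds/(1+odds) = 3.1779/4.1779 = 0.761.

Posterior probability ≈ 0.761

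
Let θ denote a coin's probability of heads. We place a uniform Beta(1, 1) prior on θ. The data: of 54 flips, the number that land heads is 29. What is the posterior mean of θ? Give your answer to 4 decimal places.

Posterior mean ≈ 0.5357

Observing 29 successes and 25 failures updates Beta(1, 1) by adding the success and failure counts to the two shape parameters: α = 1+29 = 30, β = 1+25 = 26.
Posterior mean = α/(α+β) = 30/56 = 0.5357.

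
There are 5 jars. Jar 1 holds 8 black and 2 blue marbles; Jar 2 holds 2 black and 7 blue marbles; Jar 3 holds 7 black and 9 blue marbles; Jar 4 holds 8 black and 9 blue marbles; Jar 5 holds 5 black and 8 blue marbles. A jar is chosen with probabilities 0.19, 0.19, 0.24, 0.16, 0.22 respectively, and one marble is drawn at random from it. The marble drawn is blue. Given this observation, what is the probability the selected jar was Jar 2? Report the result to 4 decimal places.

P(blue|Jar 1) = 0.2; P(blue|Jar 2) = 0.7778; P(blue|Jar 3) = 0.5625; P(blue|Jar 4) = 0.5294; P(blue|Jar 5) = 0.6154.
Prior × likelihood for each source: 0.19·0.2=0.03800, 0.19·0.7778=0.1478, 0.24·0.5625=0.1350, 0.16·0.5294=0.08471, 0.22·0.6154=0.1354. Summing gives P(blue) = 0.54087.
P(Jar 2 | blue) = 0.1478 / 0.54087 = 0.2732.

Posterior probability ≈ 0.2732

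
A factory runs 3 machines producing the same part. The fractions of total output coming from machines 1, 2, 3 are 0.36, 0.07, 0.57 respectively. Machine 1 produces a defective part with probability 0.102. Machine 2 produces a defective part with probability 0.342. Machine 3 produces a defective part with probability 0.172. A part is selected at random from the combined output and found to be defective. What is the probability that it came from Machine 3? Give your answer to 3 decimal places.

Posterior probability ≈ 0.618

Tabulate prior·likelihood by source: [1] prior 0.36, lik 0.102, product 0.03672; [2] prior 0.07, lik 0.342, product 0.02394; [3] prior 0.57, lik 0.172, product 0.09804.
Normalizing constant = 0.15870; the posterior for Machine 3 is its product over the sum, 0.09804/0.15870 = 0.618.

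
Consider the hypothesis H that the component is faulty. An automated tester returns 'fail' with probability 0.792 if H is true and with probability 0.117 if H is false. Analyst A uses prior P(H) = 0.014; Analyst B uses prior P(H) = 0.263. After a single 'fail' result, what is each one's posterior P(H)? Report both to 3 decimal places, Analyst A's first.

P('+'|H) = 0.792, P('+'|¬H) = 0.117.
Analyst A: numerator 0.792·0.014 = 0.011088; evidence = 0.011088+0.117·0.986 = 0.12645; posterior = 0.088.
Analyst B: numerator 0.792·0.263 = 0.20830; evidence = 0.20830+0.117·0.737 = 0.29453; posterior = 0.707.

Analyst A: 0.088; Analyst B: 0.707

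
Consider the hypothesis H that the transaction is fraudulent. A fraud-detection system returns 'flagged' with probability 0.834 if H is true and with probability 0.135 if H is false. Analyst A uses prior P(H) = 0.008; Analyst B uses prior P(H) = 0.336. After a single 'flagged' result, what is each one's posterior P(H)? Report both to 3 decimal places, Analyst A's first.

The likelihood ratio for a 'flagged' result is 0.834/0.135 = 6.1778.
Analyst A: prior odds 0.008/0.992 = 0.0080645; posterior odds 0.049821; posterior probability 0.047.
Analyst B: prior odds 0.336/0.664 = 0.50602; posterior odds 3.1261; posterior probability 0.758.

Analyst A: 0.047; Analyst B: 0.758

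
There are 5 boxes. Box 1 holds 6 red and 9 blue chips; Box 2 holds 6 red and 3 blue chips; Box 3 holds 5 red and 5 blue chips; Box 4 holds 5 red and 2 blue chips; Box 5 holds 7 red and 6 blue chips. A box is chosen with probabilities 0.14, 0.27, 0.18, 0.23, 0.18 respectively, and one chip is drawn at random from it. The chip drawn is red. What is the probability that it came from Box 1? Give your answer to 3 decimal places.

Posterior probability ≈ 0.095

Tabulate prior·likelihood by source: [1] prior 0.14, lik 0.4, product 0.05600; [2] prior 0.27, lik 0.6667, product 0.1800; [3] prior 0.18, lik 0.5, product 0.09000; [4] prior 0.23, lik 0.7143, product 0.1643; [5] prior 0.18, lik 0.5385, product 0.09692.
Normalizing constant = 0.58721; the posterior for Box 1 is its product over the sum, 0.05600/0.58721 = 0.095.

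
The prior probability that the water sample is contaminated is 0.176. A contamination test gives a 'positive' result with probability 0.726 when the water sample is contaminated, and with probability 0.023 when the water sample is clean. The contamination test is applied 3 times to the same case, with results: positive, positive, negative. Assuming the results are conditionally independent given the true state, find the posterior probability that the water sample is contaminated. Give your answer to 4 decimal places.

Posterior P(H) ≈ 0.9835

Let H be the event that the water sample is contaminated; start with P(H) = 0.176. P('positive'|H) = 0.726, P('positive'|¬H) = 0.023.
Update on result 1 ('positive'): P(H) ← 0.726·0.1760 / (0.726·0.1760 + 0.023·0.8240) = 0.12778/0.14673 = 0.8708.
Update on result 2 ('positive'): P(H) ← 0.726·0.8708 / (0.726·0.8708 + 0.023·0.1292) = 0.63223/0.63520 = 0.9953.
Update on result 3 ('negative'): P(H) ← 0.274·0.9953 / (0.274·0.9953 + 0.977·0.0047) = 0.27272/0.27729 = 0.9835.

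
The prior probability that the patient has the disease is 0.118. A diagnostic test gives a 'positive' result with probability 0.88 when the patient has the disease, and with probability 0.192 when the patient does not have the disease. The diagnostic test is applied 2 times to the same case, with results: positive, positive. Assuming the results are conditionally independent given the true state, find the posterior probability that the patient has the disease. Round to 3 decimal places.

With H the event that the patient has the disease, the joint likelihood of the observed sequence is P(data|H) = 0.88·0.88 = 0.77440 and P(data|¬H) = 0.192·0.192 = 0.036864.
Bayes: P(H|data) = 0.118·0.77440 / (0.118·0.77440 + 0.882·0.036864) = 0.091379/0.12389 = 0.7376.

Posterior P(H) ≈ 0.738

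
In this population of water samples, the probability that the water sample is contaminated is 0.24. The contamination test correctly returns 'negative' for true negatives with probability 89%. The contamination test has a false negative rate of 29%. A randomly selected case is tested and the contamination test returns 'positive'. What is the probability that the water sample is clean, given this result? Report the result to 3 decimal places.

P(¬H | E) ≈ 0.329

Let H be the event that the water sample is contaminated. P(H) = 0.24, so P(¬H) = 0.76. With E the 'positive' result, P(E|H) = 0.71 and P(E|¬H) = 0.11.
P(E) = 0.71·0.24 + 0.11·0.76 = 0.17040 + 0.083600 = 0.25400.
By Bayes' theorem, P(H|E) = 0.17040 / 0.25400 = 0.671. Hence P(¬H|E) = 1 − 0.671 = 0.329.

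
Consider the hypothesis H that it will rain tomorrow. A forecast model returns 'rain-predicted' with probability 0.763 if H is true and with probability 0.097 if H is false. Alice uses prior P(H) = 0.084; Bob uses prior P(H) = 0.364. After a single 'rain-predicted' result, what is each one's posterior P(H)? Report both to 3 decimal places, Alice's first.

Alice: 0.419; Bob: 0.818

P('+'|H) = 0.763, P('+'|¬H) = 0.097.
Alice: numerator 0.763·0.084 = 0.064092; evidence = 0.064092+0.097·0.916 = 0.15294; posterior = 0.419.
Bob: numerator 0.763·0.364 = 0.27773; evidence = 0.27773+0.097·0.636 = 0.33942; posterior = 0.818.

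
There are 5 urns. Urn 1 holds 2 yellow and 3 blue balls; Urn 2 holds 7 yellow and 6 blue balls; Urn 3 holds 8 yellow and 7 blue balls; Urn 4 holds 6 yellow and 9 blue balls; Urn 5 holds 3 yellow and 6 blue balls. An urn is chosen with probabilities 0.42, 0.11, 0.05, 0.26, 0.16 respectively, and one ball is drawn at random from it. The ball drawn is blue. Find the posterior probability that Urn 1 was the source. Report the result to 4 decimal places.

Tabulate prior·likelihood by source: [1] prior 0.42, lik 0.6, product 0.2520; [2] prior 0.11, lik 0.4615, product 0.05077; [3] prior 0.05, lik 0.4667, product 0.02333; [4] prior 0.26, lik 0.6, product 0.1560; [5] prior 0.16, lik 0.6667, product 0.1067.
Normalizing constant = 0.58877; the posterior for Urn 1 is its product over the sum, 0.2520/0.58877 = 0.4280.

Posterior probability ≈ 0.4280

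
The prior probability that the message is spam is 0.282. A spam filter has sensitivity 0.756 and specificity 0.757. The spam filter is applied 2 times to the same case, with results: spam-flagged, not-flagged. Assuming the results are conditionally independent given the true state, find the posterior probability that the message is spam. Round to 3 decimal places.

Let H be the event that the message is spam; start with P(H) = 0.282. P('spam-flagged'|H) = 0.756, P('spam-flagged'|¬H) = 0.243.
Update on result 1 ('spam-flagged'): P(H) ← 0.756·0.2820 / (0.756·0.2820 + 0.243·0.7180) = 0.21319/0.38767 = 0.5499.
Update on result 2 ('not-flagged'): P(H) ← 0.244·0.5499 / (0.244·0.5499 + 0.757·0.4501) = 0.13418/0.47488 = 0.2826.

Posterior P(H) ≈ 0.283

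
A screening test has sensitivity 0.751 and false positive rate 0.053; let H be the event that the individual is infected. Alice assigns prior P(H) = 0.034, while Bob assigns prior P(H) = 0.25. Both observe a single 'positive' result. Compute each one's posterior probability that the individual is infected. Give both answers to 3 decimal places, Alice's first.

Alice: 0.333; Bob: 0.825

The likelihood ratio for a 'positive' result is 0.751/0.053 = 14.170.
Alice: prior odds 0.034/0.966 = 0.035197; posterior odds 0.49873; posterior probability 0.333.
Bob: prior odds 0.25/0.75 = 0.33333; posterior odds 4.7233; posterior probability 0.825.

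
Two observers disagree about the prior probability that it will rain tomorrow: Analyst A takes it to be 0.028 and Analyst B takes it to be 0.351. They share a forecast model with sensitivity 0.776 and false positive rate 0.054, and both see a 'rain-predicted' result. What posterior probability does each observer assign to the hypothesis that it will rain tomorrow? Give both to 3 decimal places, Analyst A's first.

The likelihood ratio for a 'rain-predicted' result is 0.776/0.054 = 14.370.
Analyst A: prior odds 0.028/0.972 = 0.028807; posterior odds 0.41396; posterior probability 0.293.
Analyst B: prior odds 0.351/0.649 = 0.54083; posterior odds 7.7720; posterior probability 0.886.

Analyst A: 0.293; Analyst B: 0.886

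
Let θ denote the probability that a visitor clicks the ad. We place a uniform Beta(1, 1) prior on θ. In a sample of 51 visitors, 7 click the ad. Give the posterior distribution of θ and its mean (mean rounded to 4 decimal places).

The binomial likelihood is conjugate to the Beta prior: with 7 successes and 44 failures, the posterior is Beta(1+7, 1+44) = Beta(8, 45).
Posterior mean = α/(α+β) = 8/53 = 0.1509.

Posterior: Beta(8, 45); mean ≈ 0.1509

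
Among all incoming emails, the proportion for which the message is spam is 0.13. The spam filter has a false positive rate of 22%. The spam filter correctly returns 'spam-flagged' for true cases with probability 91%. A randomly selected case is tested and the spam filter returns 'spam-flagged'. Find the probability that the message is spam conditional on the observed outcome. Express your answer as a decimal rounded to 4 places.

P(H | E) ≈ 0.3820

Write H for 'the message is spam'. Prior odds H:¬H = 0.13/0.87 = 0.14943. For the 'spam-flagged' outcome, the likelihood ratio is 0.91/0.22 = 4.1364.
Posterior odds = 0.14943 × 4.1364 = 0.61808, so P(H|E) = 0.61808/(1+0.61808) = 0.3820.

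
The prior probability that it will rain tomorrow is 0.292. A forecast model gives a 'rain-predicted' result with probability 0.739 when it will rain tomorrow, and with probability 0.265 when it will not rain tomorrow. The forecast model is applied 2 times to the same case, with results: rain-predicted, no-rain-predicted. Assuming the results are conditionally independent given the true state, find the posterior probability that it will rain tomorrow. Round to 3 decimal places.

With H the event that it will rain tomorrow, the joint likelihood of the observed sequence is P(data|H) = 0.739·0.261 = 0.19288 and P(data|¬H) = 0.265·0.735 = 0.19478.
Bayes: P(H|data) = 0.292·0.19288 / (0.292·0.19288 + 0.708·0.19478) = 0.056321/0.19422 = 0.2900.

Posterior P(H) ≈ 0.290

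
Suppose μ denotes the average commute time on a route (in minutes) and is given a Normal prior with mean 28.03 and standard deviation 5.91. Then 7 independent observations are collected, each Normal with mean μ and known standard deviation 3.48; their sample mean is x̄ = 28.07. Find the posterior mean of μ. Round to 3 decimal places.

Posterior mean ≈ 28.068

With known σ, the Normal prior is conjugate. Weight on the data is w = (n/σ²)/(n/σ² + 1/τ₀²) = 0.578016/(0.578016+0.0286302) = 0.95281.
Posterior mean = w·x̄ + (1−w)·μ₀ = 0.95281·28.07 + 0.047194·28.03 = 28.068.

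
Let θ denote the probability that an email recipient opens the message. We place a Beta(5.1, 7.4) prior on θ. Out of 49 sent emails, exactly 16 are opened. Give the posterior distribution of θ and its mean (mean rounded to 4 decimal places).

Observing 16 successes and 33 failures updates Beta(5.1, 7.4) by adding the success and failure counts to the two shape parameters: α = 5.1+16 = 21.1, β = 7.4+33 = 40.4.
E[θ | data] = 21.1/(21.1+40.4) = 0.3431.

Posterior: Beta(21.1, 40.4); mean ≈ 0.3431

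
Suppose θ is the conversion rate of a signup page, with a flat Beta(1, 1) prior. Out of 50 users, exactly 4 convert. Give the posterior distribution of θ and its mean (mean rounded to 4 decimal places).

The binomial likelihood is conjugate to the Beta prior: with 4 successes and 46 failures, the posterior is Beta(1+4, 1+46) = Beta(5, 47).
E[θ | data] = 5/(5+47) = 0.0962.

Posterior: Beta(5, 47); mean ≈ 0.0962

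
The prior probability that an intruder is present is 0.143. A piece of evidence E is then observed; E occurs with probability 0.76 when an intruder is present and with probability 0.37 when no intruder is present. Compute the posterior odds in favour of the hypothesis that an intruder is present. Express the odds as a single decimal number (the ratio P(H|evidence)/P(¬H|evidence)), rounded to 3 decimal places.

Prior odds = 0.143/(1−0.143) = 0.16686.
Likelihood ratio for E = 0.76/0.37 = 2.0541.
Posterior odds = prior odds × LR = 0.34274.

Posterior odds ≈ 0.343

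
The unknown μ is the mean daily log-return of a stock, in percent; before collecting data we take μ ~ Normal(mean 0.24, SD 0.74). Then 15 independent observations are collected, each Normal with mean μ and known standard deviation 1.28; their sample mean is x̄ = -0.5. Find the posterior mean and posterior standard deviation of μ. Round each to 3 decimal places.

Prior precision 1/τ₀² = 1/0.74² = 1.82615; data precision n/σ² = 15/1.28² = 9.15527.
Posterior precision = 1.82615 + 9.15527 = 10.9814, giving posterior SD = 1/√10.9814 = 0.302.
Posterior mean = (1.82615·0.24 + 9.15527·-0.5) / 10.9814 = -0.377.

Posterior mean ≈ -0.377; posterior SD ≈ 0.302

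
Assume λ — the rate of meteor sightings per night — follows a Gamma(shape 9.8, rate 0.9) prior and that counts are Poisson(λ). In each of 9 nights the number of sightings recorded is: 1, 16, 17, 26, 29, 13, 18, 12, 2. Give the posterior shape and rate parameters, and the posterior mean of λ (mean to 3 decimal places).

Posterior: Gamma(shape=143.8, rate=9.9); mean ≈ 14.525

The Poisson likelihood adds the total count to the shape and the number of exposure periods to the rate. Here ∑xᵢ = 134 and n = 9, so shape 9.8→143.8 and rate 0.9→9.9.
E[λ | data] = 143.8/9.9 = 14.525.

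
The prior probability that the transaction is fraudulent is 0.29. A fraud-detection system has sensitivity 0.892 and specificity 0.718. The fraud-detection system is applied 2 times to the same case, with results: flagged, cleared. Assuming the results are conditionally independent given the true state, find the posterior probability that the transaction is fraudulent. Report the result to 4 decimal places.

Let H be the event that the transaction is fraudulent; start with P(H) = 0.29. P('flagged'|H) = 0.892, P('flagged'|¬H) = 0.282.
Update on result 1 ('flagged'): P(H) ← 0.892·0.2900 / (0.892·0.2900 + 0.282·0.7100) = 0.25868/0.45890 = 0.5637.
Update on result 2 ('cleared'): P(H) ← 0.108·0.5637 / (0.108·0.5637 + 0.718·0.4363) = 0.060879/0.37415 = 0.1627.

Posterior P(H) ≈ 0.1627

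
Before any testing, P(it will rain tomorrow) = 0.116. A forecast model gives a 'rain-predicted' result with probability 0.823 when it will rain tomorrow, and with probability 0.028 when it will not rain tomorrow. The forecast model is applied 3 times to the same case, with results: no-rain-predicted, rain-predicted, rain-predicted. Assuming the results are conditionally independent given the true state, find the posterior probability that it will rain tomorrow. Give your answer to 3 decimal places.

Let H be the event that it will rain tomorrow; start with P(H) = 0.116. P('rain-predicted'|H) = 0.823, P('rain-predicted'|¬H) = 0.028.
Update on result 1 ('no-rain-predicted'): P(H) ← 0.177·0.1160 / (0.177·0.1160 + 0.972·0.8840) = 0.020532/0.87978 = 0.0233.
Update on result 2 ('rain-predicted'): P(H) ← 0.823·0.0233 / (0.823·0.0233 + 0.028·0.9767) = 0.019207/0.046553 = 0.4126.
Update on result 3 ('rain-predicted'): P(H) ← 0.823·0.4126 / (0.823·0.4126 + 0.028·0.5874) = 0.33955/0.35600 = 0.9538.

Posterior P(H) ≈ 0.954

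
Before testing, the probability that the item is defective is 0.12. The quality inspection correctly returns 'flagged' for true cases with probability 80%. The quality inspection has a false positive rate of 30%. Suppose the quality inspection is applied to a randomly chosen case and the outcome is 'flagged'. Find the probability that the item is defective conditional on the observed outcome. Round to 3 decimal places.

Let H be the event that the item is defective. P(H) = 0.12, so P(¬H) = 0.88. With E the 'flagged' result, P(E|H) = 0.8 and P(E|¬H) = 0.3.
P(E) = 0.8·0.12 + 0.3·0.88 = 0.096000 + 0.26400 = 0.36000.
By Bayes' theorem, P(H|E) = 0.096000 / 0.36000 = 0.267.

P(H | E) ≈ 0.267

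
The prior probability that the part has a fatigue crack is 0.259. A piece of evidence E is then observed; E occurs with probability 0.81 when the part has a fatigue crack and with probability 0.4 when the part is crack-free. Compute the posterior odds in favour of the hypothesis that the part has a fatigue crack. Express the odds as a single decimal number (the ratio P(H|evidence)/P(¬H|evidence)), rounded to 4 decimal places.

Prior odds = 0.259/(1−0.259) = 0.34953.
Likelihood ratio for E = 0.81/0.4 = 2.0250.
Posterior odds = prior odds × LR = 0.70779.

Posterior odds ≈ 0.7078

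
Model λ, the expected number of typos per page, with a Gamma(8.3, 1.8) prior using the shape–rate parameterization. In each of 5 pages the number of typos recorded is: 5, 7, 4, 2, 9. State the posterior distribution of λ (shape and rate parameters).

The Poisson likelihood adds the total count to the shape and the number of exposure periods to the rate. Here ∑xᵢ = 27 and n = 5, so shape 8.3→35.3 and rate 1.8→6.8.

Posterior: Gamma(shape=35.3, rate=6.8)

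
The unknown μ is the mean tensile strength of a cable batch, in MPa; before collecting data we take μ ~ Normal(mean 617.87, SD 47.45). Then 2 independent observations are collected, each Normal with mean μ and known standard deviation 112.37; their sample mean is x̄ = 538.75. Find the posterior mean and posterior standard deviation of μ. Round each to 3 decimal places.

With known σ, the Normal prior is conjugate. Weight on the data is w = (n/σ²)/(n/σ² + 1/τ₀²) = 0.00015839/(0.00015839+0.00044415) = 0.26287.
Posterior mean = w·x̄ + (1−w)·μ₀ = 0.26287·538.75 + 0.73713·617.87 = 597.072. Posterior variance = 1/(0.00015839+0.00044415) = 1659.65, so SD = 40.739.

Posterior mean ≈ 597.072; posterior SD ≈ 40.739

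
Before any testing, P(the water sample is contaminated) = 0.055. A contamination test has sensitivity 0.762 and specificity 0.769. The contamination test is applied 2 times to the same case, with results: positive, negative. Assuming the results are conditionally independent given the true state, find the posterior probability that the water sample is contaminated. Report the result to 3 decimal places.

Let H be the event that the water sample is contaminated; start with P(H) = 0.055. P('positive'|H) = 0.762, P('positive'|¬H) = 0.231.
Update on result 1 ('positive'): P(H) ← 0.762·0.0550 / (0.762·0.0550 + 0.231·0.9450) = 0.041910/0.26021 = 0.1611.
Update on result 2 ('negative'): P(H) ← 0.238·0.1611 / (0.238·0.1611 + 0.769·0.8389) = 0.038334/0.68347 = 0.0561.

Posterior P(H) ≈ 0.056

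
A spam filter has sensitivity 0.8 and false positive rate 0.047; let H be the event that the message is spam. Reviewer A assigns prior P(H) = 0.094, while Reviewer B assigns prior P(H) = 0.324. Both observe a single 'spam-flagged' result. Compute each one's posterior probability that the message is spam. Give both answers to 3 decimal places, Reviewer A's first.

Reviewer A: 0.638; Reviewer B: 0.891

The likelihood ratio for a 'spam-flagged' result is 0.8/0.047 = 17.021.
Reviewer A: prior odds 0.094/0.906 = 0.10375; posterior odds 1.7660; posterior probability 0.638.
Reviewer B: prior odds 0.324/0.676 = 0.47929; posterior odds 8.1581; posterior probability 0.891.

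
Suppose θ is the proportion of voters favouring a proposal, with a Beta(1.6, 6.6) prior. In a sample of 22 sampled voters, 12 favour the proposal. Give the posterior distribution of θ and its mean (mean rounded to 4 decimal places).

Posterior: Beta(13.6, 16.6); mean ≈ 0.4503

The binomial likelihood is conjugate to the Beta prior: with 12 successes and 10 failures, the posterior is Beta(1.6+12, 6.6+10) = Beta(13.6, 16.6).
E[θ | data] = 13.6/(13.6+16.6) = 0.4503.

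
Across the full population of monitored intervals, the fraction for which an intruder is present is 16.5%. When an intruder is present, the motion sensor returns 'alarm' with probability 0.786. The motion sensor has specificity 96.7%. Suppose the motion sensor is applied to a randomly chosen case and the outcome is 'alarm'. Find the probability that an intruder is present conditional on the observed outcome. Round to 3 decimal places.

Let H be the event that an intruder is present. P(H) = 0.165, so P(¬H) = 0.835. With E the 'alarm' result, P(E|H) = 0.786 and P(E|¬H) = 0.033.
P(E) = 0.786·0.165 + 0.033·0.835 = 0.12969 + 0.027555 = 0.15724.
By Bayes' theorem, P(H|E) = 0.12969 / 0.15724 = 0.825.

P(H | E) ≈ 0.825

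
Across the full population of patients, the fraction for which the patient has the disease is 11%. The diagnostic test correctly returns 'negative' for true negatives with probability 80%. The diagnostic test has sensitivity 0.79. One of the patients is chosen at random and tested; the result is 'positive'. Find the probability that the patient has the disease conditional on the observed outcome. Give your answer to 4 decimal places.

P(H | E) ≈ 0.3280

Let H be the event that the patient has the disease. P(H) = 0.11, so P(¬H) = 0.89. With E the 'positive' result, P(E|H) = 0.79 and P(E|¬H) = 0.2.
P(E) = 0.79·0.11 + 0.2·0.89 = 0.086900 + 0.17800 = 0.26490.
By Bayes' theorem, P(H|E) = 0.086900 / 0.26490 = 0.3280.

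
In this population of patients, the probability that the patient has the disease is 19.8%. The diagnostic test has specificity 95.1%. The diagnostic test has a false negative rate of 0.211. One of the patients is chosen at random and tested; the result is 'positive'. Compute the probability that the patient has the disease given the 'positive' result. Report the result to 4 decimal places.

P(H | E) ≈ 0.7990

Let H be the event that the patient has the disease. P(H) = 0.198, so P(¬H) = 0.802. With E the 'positive' result, P(E|H) = 0.789 and P(E|¬H) = 0.049.
P(E) = 0.789·0.198 + 0.049·0.802 = 0.15622 + 0.039298 = 0.19552.
By Bayes' theorem, P(H|E) = 0.15622 / 0.19552 = 0.7990.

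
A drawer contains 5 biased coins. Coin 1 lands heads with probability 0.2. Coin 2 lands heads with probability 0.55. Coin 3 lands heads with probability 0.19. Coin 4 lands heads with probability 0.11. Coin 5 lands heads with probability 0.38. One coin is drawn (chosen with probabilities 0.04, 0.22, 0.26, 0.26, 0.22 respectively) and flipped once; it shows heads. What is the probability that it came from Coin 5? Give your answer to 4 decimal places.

P(heads|C1) = 0.2; P(heads|C2) = 0.55; P(heads|C3) = 0.19; P(heads|C4) = 0.11; P(heads|C5) = 0.38.
Prior × likelihood for each source: 0.04·0.2=0.008000, 0.22·0.55=0.1210, 0.26·0.19=0.04940, 0.26·0.11=0.02860, 0.22·0.38=0.08360. Summing gives P(heads) = 0.29060.
P(Coin 5 | heads) = 0.08360 / 0.29060 = 0.2877.

Posterior probability ≈ 0.2877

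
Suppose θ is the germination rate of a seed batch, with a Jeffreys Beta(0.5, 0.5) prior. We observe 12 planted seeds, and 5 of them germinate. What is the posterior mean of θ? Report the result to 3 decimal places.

Posterior mean ≈ 0.423

The binomial likelihood is conjugate to the Beta prior: with 5 successes and 7 failures, the posterior is Beta(0.5+5, 0.5+7) = Beta(5.5, 7.5).
Posterior mean = α/(α+β) = 5.5/13 = 0.423.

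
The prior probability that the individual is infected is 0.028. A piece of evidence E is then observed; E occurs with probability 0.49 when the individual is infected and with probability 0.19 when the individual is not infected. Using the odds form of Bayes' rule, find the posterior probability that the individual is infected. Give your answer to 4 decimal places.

Posterior probability ≈ 0.0692

Prior odds = 0.028/(1−0.028) = 0.028807. In log-odds, ln(0.028807) = -3.5472.
Add log likelihood ratio: ln(2.5789) = 0.94738.
Posterior log-odds = -2.5998, so posterior odds = exp(-2.5998) = 0.074291. Converting, P(H|E) = 0.074291/1.0743 = 0.0692.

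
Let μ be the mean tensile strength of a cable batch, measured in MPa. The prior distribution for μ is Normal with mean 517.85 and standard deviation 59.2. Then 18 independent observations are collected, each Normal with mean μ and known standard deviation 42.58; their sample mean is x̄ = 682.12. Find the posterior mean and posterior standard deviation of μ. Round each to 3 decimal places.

Posterior mean ≈ 677.531; posterior SD ≈ 9.895

Prior precision 1/τ₀² = 1/59.2² = 0.00028534; data precision n/σ² = 18/42.58² = 0.00992799.
Posterior precision = 0.00028534 + 0.00992799 = 0.0102133, giving posterior SD = 1/√0.0102133 = 9.895.
Posterior mean = (0.00028534·517.85 + 0.00992799·682.12) / 0.0102133 = 677.531.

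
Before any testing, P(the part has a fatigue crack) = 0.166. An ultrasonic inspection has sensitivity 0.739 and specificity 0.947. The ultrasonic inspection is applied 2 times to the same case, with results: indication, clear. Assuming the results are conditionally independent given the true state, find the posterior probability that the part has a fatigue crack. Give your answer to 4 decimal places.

Posterior P(H) ≈ 0.4334

With H the event that the part has a fatigue crack, the joint likelihood of the observed sequence is P(data|H) = 0.739·0.261 = 0.19288 and P(data|¬H) = 0.053·0.947 = 0.050191.
Bayes: P(H|data) = 0.166·0.19288 / (0.166·0.19288 + 0.834·0.050191) = 0.032018/0.073877 = 0.4334.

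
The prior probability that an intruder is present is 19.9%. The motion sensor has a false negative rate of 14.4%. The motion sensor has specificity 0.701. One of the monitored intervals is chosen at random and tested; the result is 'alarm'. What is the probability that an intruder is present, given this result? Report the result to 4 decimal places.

P(H | E) ≈ 0.4156

Let H be the event that an intruder is present. P(H) = 0.199, so P(¬H) = 0.801. With E the 'alarm' result, P(E|H) = 0.856 and P(E|¬H) = 0.299.
P(E) = 0.856·0.199 + 0.299·0.801 = 0.17034 + 0.23950 = 0.40984.
By Bayes' theorem, P(H|E) = 0.17034 / 0.40984 = 0.4156.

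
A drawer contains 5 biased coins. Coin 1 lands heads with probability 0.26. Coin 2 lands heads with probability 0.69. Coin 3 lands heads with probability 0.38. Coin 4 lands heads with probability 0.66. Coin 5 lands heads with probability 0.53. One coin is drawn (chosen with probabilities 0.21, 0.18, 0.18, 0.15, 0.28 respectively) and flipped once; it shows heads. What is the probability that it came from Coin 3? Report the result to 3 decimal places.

P(heads|C1) = 0.26; P(heads|C2) = 0.69; P(heads|C3) = 0.38; P(heads|C4) = 0.66; P(heads|C5) = 0.53.
Prior × likelihood for each source: 0.21·0.26=0.05460, 0.18·0.69=0.1242, 0.18·0.38=0.06840, 0.15·0.66=0.09900, 0.28·0.53=0.1484. Summing gives P(heads) = 0.49460.
P(Coin 3 | heads) = 0.06840 / 0.49460 = 0.138.

Posterior probability ≈ 0.138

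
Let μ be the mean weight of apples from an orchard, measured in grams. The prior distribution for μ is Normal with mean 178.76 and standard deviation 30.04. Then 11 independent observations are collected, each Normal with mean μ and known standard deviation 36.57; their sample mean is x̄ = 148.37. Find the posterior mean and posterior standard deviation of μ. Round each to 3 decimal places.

Prior precision 1/τ₀² = 1/30.04² = 0.00110815; data precision n/σ² = 11/36.57² = 0.00822513.
Posterior precision = 0.00110815 + 0.00822513 = 0.00933328, giving posterior SD = 1/√0.00933328 = 10.351.
Posterior mean = (0.00110815·178.76 + 0.00822513·148.37) / 0.00933328 = 151.978.

Posterior mean ≈ 151.978; posterior SD ≈ 10.351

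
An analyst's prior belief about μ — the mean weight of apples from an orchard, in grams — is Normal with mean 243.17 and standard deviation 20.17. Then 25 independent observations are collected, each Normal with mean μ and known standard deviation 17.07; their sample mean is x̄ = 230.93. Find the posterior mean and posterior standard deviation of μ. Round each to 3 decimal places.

With known σ, the Normal prior is conjugate. Weight on the data is w = (n/σ²)/(n/σ² + 1/τ₀²) = 0.0857972/(0.0857972+0.00245804) = 0.97215.
Posterior mean = w·x̄ + (1−w)·μ₀ = 0.97215·230.93 + 0.027851·243.17 = 231.271. Posterior variance = 1/(0.0857972+0.00245804) = 11.3308, so SD = 3.366.

Posterior mean ≈ 231.271; posterior SD ≈ 3.366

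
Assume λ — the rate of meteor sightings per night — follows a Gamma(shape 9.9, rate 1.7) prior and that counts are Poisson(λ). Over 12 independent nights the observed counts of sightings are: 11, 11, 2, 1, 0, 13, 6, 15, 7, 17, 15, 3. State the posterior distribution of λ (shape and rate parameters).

Posterior: Gamma(shape=110.9, rate=13.7)

The Poisson likelihood adds the total count to the shape and the number of exposure periods to the rate. Here ∑xᵢ = 101 and n = 12, so shape 9.9→110.9 and rate 1.7→13.7.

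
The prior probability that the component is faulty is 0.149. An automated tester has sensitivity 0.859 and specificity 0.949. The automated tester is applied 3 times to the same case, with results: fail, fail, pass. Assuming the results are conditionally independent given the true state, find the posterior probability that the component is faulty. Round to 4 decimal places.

Let H be the event that the component is faulty; start with P(H) = 0.149. P('fail'|H) = 0.859, P('fail'|¬H) = 0.051.
Update on result 1 ('fail'): P(H) ← 0.859·0.1490 / (0.859·0.1490 + 0.051·0.8510) = 0.12799/0.17139 = 0.7468.
Update on result 2 ('fail'): P(H) ← 0.859·0.7468 / (0.859·0.7468 + 0.051·0.2532) = 0.64148/0.65439 = 0.9803.
Update on result 3 ('pass'): P(H) ← 0.141·0.9803 / (0.141·0.9803 + 0.949·0.0197) = 0.13822/0.15695 = 0.8807.

Posterior P(H) ≈ 0.8807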